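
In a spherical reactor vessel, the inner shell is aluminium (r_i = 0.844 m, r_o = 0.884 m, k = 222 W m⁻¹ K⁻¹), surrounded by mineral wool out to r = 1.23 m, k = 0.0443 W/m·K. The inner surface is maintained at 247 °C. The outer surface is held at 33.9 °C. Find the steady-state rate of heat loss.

Q = 373 W

Resistance network (inner→outer):
  R_aluminium = (1/0.844 − 1/0.884)/(4πk) = 0.05361/(4π·222) = 1.922×10^-5 K/W
  R_mineral wool = (1/0.884 − 1/1.23)/(4πk) = 0.3182/(4π·0.0443) = 0.5716 K/W
ΣR = 1.922×10^-5 + 0.5716 = 0.5716 K/W
Q = ΔT/ΣR = (247 °C − 33.9 °C)/0.5716 = 373 W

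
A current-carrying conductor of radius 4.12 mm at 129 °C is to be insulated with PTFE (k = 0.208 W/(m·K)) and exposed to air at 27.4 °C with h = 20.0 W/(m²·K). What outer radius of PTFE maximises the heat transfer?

For a cylinder, r_cr = k_ins/h = 0.208/20.0 = 0.0104 m = 1.04 cm

r_cr = 1.04 cm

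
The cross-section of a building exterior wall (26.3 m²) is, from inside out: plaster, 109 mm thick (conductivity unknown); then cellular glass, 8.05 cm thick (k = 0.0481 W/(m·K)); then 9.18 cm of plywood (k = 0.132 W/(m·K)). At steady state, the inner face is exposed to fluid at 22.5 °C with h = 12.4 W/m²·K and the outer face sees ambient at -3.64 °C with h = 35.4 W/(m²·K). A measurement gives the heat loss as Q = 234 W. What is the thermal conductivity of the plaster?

ΣR = ΔT/Q = |22.5 − -3.64|/234 = 0.1117 K/W
Known resistances:
  R_conv,in = 1/(hA) = 1/(12.4·26.3) = 0.003066 K/W
  R_cellular glass = L/(kA) = 0.0805/(0.0481·26.3) = 0.06363 K/W
  R_plywood = L/(kA) = 0.0918/(0.132·26.3) = 0.02644 K/W
  R_conv,out = 1/(hA) = 1/(35.4·26.3) = 0.001074 K/W
R_plaster = ΣR − ΣR_known = 0.1117 − 0.09421 = 0.01749 K/W
L/(kA) = 0.01749 ⇒ k = 0.109/(0.01749·26.3) = 0.237 W/m·K

k = 0.237 W/m·K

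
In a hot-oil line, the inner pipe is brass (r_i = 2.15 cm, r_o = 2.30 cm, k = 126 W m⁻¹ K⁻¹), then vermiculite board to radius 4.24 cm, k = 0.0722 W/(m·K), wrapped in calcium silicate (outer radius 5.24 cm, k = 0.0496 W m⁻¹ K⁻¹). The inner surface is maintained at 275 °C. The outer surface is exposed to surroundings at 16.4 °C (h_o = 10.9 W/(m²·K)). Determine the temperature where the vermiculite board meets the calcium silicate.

Series thermal resistances, inner to outer:
  R'_brass = ln(0.0230/0.0215)/(2πk) = 0.06744/(2π·126) = 8.519×10^-5 m·K/W
  R'_vermiculite board = ln(0.0424/0.0230)/(2πk) = 0.6117/(2π·0.0722) = 1.348 m·K/W
  R'_calcium silicate = ln(0.0524/0.0424)/(2πk) = 0.2118/(2π·0.0496) = 0.6795 m·K/W
  R'_conv,out = 1/(2πr h) = 1/(2π·0.0524·10.9) = 0.2787 m·K/W
ΣR = 8.519×10^-5 + 1.348 + 0.6795 + 0.2787 = 2.306 m·K/W
Q' = ΔT/ΣR = (275 °C − 16.4 °C)/2.306 = 112.1 W/m
From the inner boundary to the vermiculite board/calcium silicate interface, ΣR_partial = 1.348 m·K/W.
T_interface = T_in − Q'·ΣR_partial = 275 °C − (112.1)(1.348) = 124 °C

T = 124 °C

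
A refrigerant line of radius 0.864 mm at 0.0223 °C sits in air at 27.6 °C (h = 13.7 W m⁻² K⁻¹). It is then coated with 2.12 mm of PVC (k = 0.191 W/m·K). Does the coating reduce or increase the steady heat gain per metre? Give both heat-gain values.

Critical radius for a cylinder: r_cr = k/h = 0.0139 m = 1.39 cm.
Outer radius after coating: r₂ = 8.64×10^-4 + 0.00212 = 0.002984 m.
Since r₁ < r_cr and r₂ ≤ r_cr, the coating moves toward the maximum at r_cr — heat gain rises.
Bare: R = 1/(2πr₁h) = 13.45 m·K/W; Q = 27.5777/13.45 = 2.05 W/m.
Coated: R = R_cond + R_conv = 4.926 m·K/W; Q = 27.5777/4.926 = 5.60 W/m.

increases: 2.05 → 5.60 W/m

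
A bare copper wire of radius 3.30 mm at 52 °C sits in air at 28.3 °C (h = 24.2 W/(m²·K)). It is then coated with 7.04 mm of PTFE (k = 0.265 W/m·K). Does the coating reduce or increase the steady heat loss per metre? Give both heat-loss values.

increases: 11.9 → 17.9 W/m

Critical radius for a cylinder: r_cr = k/h = 0.0110 m = 1.10 cm.
Outer radius after coating: r₂ = 0.00330 + 0.00704 = 0.01034 m.
Since r₁ < r_cr and r₂ ≤ r_cr, the coating moves toward the maximum at r_cr — heat loss rises.
Bare: R = 1/(2πr₁h) = 1.993 m·K/W; Q = 23.7/1.993 = 11.9 W/m.
Coated: R = R_cond + R_conv = 1.322 m·K/W; Q = 23.7/1.322 = 17.9 W/m.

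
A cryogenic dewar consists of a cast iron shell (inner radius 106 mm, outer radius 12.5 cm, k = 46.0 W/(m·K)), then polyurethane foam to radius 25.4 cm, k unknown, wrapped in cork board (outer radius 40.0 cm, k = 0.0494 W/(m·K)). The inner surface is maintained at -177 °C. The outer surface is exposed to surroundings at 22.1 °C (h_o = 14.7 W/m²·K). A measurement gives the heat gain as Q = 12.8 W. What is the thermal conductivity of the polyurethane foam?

k = 0.0245 W/m·K

ΣR = ΔT/Q = |-177 − 22.1|/12.8 = 15.55 K/W
Known resistances:
  R_cast iron = (1/0.106 − 1/0.125)/(4πk) = 1.434/(4π·46.0) = 0.002481 K/W
  R_cork board = (1/0.254 − 1/0.400)/(4πk) = 1.437/(4π·0.0494) = 2.315 K/W
  R_conv,out = 1/(4πr²h) = 1/(4π·0.400²·14.7) = 0.03383 K/W
R_polyurethane foam = ΣR − ΣR_known = 15.55 − 2.351 = 13.20 K/W
(1/r₁−1/r₂)/(4πk) = 13.20 ⇒ k = 4.063/(4π·13.20) = 0.0245 W/m·K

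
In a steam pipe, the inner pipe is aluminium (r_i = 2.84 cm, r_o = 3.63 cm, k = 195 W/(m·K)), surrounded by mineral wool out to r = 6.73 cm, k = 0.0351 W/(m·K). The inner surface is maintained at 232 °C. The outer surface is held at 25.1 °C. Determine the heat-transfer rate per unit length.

Q' = 73.9 W/m

Treat each layer as a resistance in series:
  R'_aluminium = ln(0.0363/0.0284)/(2πk) = 0.2454/(2π·195) = 2.003×10^-4 m·K/W
  R'_mineral wool = ln(0.0673/0.0363)/(2πk) = 0.6173/(2π·0.0351) = 2.799 m·K/W
ΣR = 2.003×10^-4 + 2.799 = 2.799 m·K/W
Q' = ΔT/ΣR = (232 °C − 25.1 °C)/2.799 = 73.9 W/m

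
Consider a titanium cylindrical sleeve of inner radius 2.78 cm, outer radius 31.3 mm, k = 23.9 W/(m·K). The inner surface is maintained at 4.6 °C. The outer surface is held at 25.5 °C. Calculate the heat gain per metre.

Q' = 26500 W/m

Q' = 2πk·ΔT/ln(r₂/r₁) = 2π × 23.9 × 20.9 / ln(0.0313/0.0278) = 26500 W/m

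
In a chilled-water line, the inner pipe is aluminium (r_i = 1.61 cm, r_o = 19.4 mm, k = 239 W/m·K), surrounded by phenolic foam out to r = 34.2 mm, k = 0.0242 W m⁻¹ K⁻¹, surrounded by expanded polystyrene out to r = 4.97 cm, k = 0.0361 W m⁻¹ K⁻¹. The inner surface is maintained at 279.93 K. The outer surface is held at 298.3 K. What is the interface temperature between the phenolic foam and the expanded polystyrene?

T = 292.7 K

Series thermal resistances, inner to outer:
  R'_aluminium = ln(0.0194/0.0161)/(2πk) = 0.1865/(2π·239) = 1.242×10^-4 m·K/W
  R'_phenolic foam = ln(0.0342/0.0194)/(2πk) = 0.5670/(2π·0.0242) = 3.729 m·K/W
  R'_expanded polystyrene = ln(0.0497/0.0342)/(2πk) = 0.3738/(2π·0.0361) = 1.648 m·K/W
ΣR = 1.242×10^-4 + 3.729 + 1.648 = 5.377 m·K/W
Q' = ΔT/ΣR = (279.93 K − 298.3 K)/5.377 = -3.416 W/m
From the inner boundary to the phenolic foam/expanded polystyrene interface, ΣR_partial = 3.729 m·K/W.
T_interface = T_in − Q'·ΣR_partial = 279.93 K − (-3.416)(3.729) = 292.7 K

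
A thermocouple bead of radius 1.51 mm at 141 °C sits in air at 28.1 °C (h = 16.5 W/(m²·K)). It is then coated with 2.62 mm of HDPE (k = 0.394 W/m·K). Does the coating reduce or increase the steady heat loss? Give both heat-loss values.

Critical radius for a sphere: r_cr = 2k/h = 0.0478 m = 4.78 cm.
Outer radius after coating: r₂ = 0.00151 + 0.00262 = 0.00413 m.
Since r₁ < r_cr and r₂ ≤ r_cr, the coating moves toward the maximum at r_cr — heat loss rises.
Bare: R = 1/(4πr₁²h) = 2115 K/W; Q = 112.9/2115 = 0.0534 W.
Coated: R = R_cond + R_conv = 367.6 K/W; Q = 112.9/367.6 = 0.307 W.

increases: 0.0534 → 0.307 W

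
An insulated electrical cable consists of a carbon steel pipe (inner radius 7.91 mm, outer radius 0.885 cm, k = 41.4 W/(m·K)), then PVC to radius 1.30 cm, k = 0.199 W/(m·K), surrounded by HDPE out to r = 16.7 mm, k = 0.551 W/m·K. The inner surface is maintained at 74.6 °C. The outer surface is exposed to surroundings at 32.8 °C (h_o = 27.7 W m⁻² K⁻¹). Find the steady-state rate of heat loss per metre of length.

Series thermal resistances, inner to outer:
  R'_carbon steel = ln(0.00885/0.00791)/(2πk) = 0.1123/(2π·41.4) = 4.317×10^-4 m·K/W
  R'_PVC = ln(0.0130/0.00885)/(2πk) = 0.3845/(2π·0.199) = 0.3075 m·K/W
  R'_HDPE = ln(0.0167/0.0130)/(2πk) = 0.2505/(2π·0.551) = 0.07234 m·K/W
  R'_conv,out = 1/(2πr h) = 1/(2π·0.0167·27.7) = 0.3441 m·K/W
ΣR = 4.317×10^-4 + 0.3075 + 0.07234 + 0.3441 = 0.7244 m·K/W
Q' = ΔT/ΣR = (74.6 °C − 32.8 °C)/0.7244 = 57.7 W/m

Q' = 57.7 W/m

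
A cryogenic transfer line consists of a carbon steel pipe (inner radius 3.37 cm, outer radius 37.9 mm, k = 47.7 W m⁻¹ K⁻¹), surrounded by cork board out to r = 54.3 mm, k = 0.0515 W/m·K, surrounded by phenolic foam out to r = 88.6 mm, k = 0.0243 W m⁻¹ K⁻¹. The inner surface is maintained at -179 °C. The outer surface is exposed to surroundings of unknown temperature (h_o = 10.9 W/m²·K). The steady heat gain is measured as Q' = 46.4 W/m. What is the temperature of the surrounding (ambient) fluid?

T_out = 29.0 °C

Sum the resistances:
  R'_carbon steel = ln(0.0379/0.0337)/(2πk) = 0.1175/(2π·47.7) = 3.919×10^-4 m·K/W
  R'_cork board = ln(0.0543/0.0379)/(2πk) = 0.3596/(2π·0.0515) = 1.111 m·K/W
  R'_phenolic foam = ln(0.0886/0.0543)/(2πk) = 0.4896/(2π·0.0243) = 3.207 m·K/W
  R'_conv,out = 1/(2πr h) = 1/(2π·0.0886·10.9) = 0.1648 m·K/W
ΣR = 4.483 m·K/W
ΔT = Q'·ΣR = 46.4 × 4.483 = 208.0 K
Heat flows inward, so T_out = T_in + ΔT = -179 + 208.0 = 29.0 °C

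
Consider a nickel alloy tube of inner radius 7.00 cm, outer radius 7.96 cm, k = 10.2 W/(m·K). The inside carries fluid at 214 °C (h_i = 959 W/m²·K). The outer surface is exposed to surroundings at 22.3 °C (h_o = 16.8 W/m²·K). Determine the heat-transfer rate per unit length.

Resistance network (inner→outer):
  R'_conv,in = 1/(2πr h) = 1/(2π·0.0700·959) = 0.002371 m·K/W
  R'_nickel alloy = ln(0.0796/0.0700)/(2πk) = 0.1285/(2π·10.2) = 0.002005 m·K/W
  R'_conv,out = 1/(2πr h) = 1/(2π·0.0796·16.8) = 0.1190 m·K/W
ΣR = 0.002371 + 0.002005 + 0.1190 = 0.1234 m·K/W
Q' = ΔT/ΣR = (214 °C − 22.3 °C)/0.1234 = 1550 W/m

Q' = 1550 W/m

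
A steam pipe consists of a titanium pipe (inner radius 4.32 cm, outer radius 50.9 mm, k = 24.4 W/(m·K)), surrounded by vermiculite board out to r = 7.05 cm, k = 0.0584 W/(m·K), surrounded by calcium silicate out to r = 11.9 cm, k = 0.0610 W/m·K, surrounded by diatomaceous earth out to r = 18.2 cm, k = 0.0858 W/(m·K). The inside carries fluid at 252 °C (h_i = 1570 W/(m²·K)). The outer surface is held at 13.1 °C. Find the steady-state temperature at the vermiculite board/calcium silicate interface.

Series thermal resistances, inner to outer:
  R'_conv,in = 1/(2πr h) = 1/(2π·0.0432·1570) = 0.002347 m·K/W
  R'_titanium = ln(0.0509/0.0432)/(2πk) = 0.1640/(2π·24.4) = 0.001070 m·K/W
  R'_vermiculite board = ln(0.0705/0.0509)/(2πk) = 0.3257/(2π·0.0584) = 0.8878 m·K/W
  R'_calcium silicate = ln(0.119/0.0705)/(2πk) = 0.5235/(2π·0.0610) = 1.366 m·K/W
  R'_diatomaceous earth = ln(0.182/0.119)/(2πk) = 0.4249/(2π·0.0858) = 0.7881 m·K/W
ΣR = 0.002347 + 0.001070 + 0.8878 + 1.366 + 0.7881 = 3.045 m·K/W
Q' = ΔT/ΣR = (252 °C − 13.1 °C)/3.045 = 78.46 W/m
From the inner boundary to the vermiculite board/calcium silicate interface, ΣR_partial = 0.8912 m·K/W.
T_interface = T_in − Q'·ΣR_partial = 252 °C − (78.46)(0.8912) = 182 °C

T = 182 °C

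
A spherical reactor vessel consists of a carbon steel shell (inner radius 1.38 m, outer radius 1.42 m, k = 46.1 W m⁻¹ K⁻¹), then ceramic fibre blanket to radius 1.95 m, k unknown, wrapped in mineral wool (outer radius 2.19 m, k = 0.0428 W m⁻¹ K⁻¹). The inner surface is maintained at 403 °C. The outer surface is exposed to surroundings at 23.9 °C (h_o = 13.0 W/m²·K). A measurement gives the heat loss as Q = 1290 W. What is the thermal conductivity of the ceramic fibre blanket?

ΣR = ΔT/Q = |403 − 23.9|/1290 = 0.2939 K/W
Known resistances:
  R_carbon steel = (1/1.38 − 1/1.42)/(4πk) = 0.02041/(4π·46.1) = 3.524×10^-5 K/W
  R_mineral wool = (1/1.95 − 1/2.19)/(4πk) = 0.05620/(4π·0.0428) = 0.1045 K/W
  R_conv,out = 1/(4πr²h) = 1/(4π·2.19²·13.0) = 0.001276 K/W
R_ceramic fibre blanket = ΣR − ΣR_known = 0.2939 − 0.1058 = 0.1881 K/W
(1/r₁−1/r₂)/(4πk) = 0.1881 ⇒ k = 0.1914/(4π·0.1881) = 0.0810 W/m·K

k = 0.0810 W/m·K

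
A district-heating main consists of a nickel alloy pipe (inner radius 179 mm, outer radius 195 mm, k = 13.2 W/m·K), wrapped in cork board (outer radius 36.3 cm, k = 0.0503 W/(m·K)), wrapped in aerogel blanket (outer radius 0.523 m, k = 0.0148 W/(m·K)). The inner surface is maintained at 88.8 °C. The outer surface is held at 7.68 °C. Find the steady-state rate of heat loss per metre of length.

Q' = 13.8 W/m

Series thermal resistances, inner to outer:
  R'_nickel alloy = ln(0.195/0.179)/(2πk) = 0.08561/(2π·13.2) = 0.001032 m·K/W
  R'_cork board = ln(0.363/0.195)/(2πk) = 0.6214/(2π·0.0503) = 1.966 m·K/W
  R'_aerogel blanket = ln(0.523/0.363)/(2πk) = 0.3652/(2π·0.0148) = 3.927 m·K/W
ΣR = 0.001032 + 1.966 + 3.927 = 5.894 m·K/W
Q' = ΔT/ΣR = (88.8 °C − 7.68 °C)/5.894 = 13.8 W/m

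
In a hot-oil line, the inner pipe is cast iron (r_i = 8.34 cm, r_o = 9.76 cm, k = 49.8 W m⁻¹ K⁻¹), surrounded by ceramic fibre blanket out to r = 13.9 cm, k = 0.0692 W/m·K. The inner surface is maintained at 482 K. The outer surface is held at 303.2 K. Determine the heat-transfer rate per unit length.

Treat each layer as a resistance in series:
  R'_cast iron = ln(0.0976/0.0834)/(2πk) = 0.1572/(2π·49.8) = 5.025×10^-4 m·K/W
  R'_ceramic fibre blanket = ln(0.139/0.0976)/(2πk) = 0.3536/(2π·0.0692) = 0.8132 m·K/W
ΣR = 5.025×10^-4 + 0.8132 = 0.8137 m·K/W
Q' = ΔT/ΣR = (482 K − 303.2 K)/0.8137 = 220 W/m

Q' = 220 W/m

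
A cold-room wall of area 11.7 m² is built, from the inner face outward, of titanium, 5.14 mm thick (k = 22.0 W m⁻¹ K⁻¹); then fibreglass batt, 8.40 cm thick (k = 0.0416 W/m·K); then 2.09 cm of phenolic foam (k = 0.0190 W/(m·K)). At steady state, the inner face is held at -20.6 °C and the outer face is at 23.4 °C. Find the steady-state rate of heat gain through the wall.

Treat each layer as a resistance in series:
  R_titanium = L/(kA) = 0.00514/(22.0·11.7) = 1.997×10^-5 K/W
  R_fibreglass batt = L/(kA) = 0.0840/(0.0416·11.7) = 0.1726 K/W
  R_phenolic foam = L/(kA) = 0.0209/(0.0190·11.7) = 0.09402 K/W
ΣR = 1.997×10^-5 + 0.1726 + 0.09402 = 0.2666 K/W
Q = ΔT/ΣR = (-20.6 °C − 23.4 °C)/0.2666 = -165 W
(Negative Q ⇒ heat flows inward; heat gain = 165 W.)

Q = 165 W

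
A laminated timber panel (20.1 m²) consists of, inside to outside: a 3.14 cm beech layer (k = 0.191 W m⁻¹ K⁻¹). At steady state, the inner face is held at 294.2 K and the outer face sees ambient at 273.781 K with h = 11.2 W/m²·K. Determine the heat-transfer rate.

Series thermal resistances, inner to outer:
  R_beech = L/(kA) = 0.0314/(0.191·20.1) = 0.008179 K/W
  R_conv,out = 1/(hA) = 1/(11.2·20.1) = 0.004442 K/W
ΣR = 0.008179 + 0.004442 = 0.01262 K/W
Q = ΔT/ΣR = (294.2 K − 273.781 K)/0.01262 = 1620 W

Q = 1620 W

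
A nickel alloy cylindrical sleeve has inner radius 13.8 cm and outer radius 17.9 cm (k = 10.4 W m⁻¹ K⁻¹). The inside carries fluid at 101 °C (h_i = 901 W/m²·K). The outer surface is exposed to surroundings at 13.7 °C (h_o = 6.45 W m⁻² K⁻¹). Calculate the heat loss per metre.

Series thermal resistances, inner to outer:
  R'_conv,in = 1/(2πr h) = 1/(2π·0.138·901) = 0.001280 m·K/W
  R'_nickel alloy = ln(0.179/0.138)/(2πk) = 0.2601/(2π·10.4) = 0.003981 m·K/W
  R'_conv,out = 1/(2πr h) = 1/(2π·0.179·6.45) = 0.1379 m·K/W
ΣR = 0.001280 + 0.003981 + 0.1379 = 0.1432 m·K/W
Q' = ΔT/ΣR = (101 °C − 13.7 °C)/0.1432 = 610 W/m

Q' = 610 W/m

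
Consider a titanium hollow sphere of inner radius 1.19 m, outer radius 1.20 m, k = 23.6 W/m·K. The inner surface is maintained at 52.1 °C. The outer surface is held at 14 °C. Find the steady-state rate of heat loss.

Q = 4πk·ΔT/(1/r₁ − 1/r₂) = 4π × 23.6 × 38.1 / (1/1.19 − 1/1.20) = 1.61×10^6 W

Q = 1610 kW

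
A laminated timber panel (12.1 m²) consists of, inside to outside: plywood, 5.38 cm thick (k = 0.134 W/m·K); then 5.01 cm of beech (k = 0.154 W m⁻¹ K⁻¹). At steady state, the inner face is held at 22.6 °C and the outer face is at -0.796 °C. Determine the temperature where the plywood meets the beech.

Treat each layer as a resistance in series:
  R_plywood = L/(kA) = 0.0538/(0.134·12.1) = 0.03318 K/W
  R_beech = L/(kA) = 0.0501/(0.154·12.1) = 0.02689 K/W
ΣR = 0.03318 + 0.02689 = 0.06007 K/W
Q = ΔT/ΣR = (22.6 °C − -0.796 °C)/0.06007 = 389.5 W
From the inner boundary to the plywood/beech interface, ΣR_partial = 0.03318 K/W.
T_interface = T_in − Q·ΣR_partial = 22.6 °C − (389.5)(0.03318) = 9.68 °C

T = 9.68 °C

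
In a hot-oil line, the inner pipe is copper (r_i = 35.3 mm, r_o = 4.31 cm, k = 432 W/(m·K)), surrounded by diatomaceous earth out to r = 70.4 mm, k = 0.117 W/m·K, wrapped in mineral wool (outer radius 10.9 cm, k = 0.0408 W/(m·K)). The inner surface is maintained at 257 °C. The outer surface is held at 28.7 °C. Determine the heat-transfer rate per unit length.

Treat each layer as a resistance in series:
  R'_copper = ln(0.0431/0.0353)/(2πk) = 0.1996/(2π·432) = 7.355×10^-5 m·K/W
  R'_diatomaceous earth = ln(0.0704/0.0431)/(2πk) = 0.4907/(2π·0.117) = 0.6675 m·K/W
  R'_mineral wool = ln(0.109/0.0704)/(2πk) = 0.4372/(2π·0.0408) = 1.705 m·K/W
ΣR = 7.355×10^-5 + 0.6675 + 1.705 = 2.373 m·K/W
Q' = ΔT/ΣR = (257 °C − 28.7 °C)/2.373 = 96.2 W/m

Q' = 96.2 W/m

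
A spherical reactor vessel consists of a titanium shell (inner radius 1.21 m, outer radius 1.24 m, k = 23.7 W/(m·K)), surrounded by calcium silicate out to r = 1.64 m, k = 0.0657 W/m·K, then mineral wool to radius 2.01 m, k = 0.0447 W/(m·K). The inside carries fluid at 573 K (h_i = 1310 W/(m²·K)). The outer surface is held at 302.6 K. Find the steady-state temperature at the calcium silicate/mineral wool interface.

Resistance network (inner→outer):
  R_conv,in = 1/(4πr²h) = 1/(4π·1.21²·1310) = 4.149×10^-5 K/W
  R_titanium = (1/1.21 − 1/1.24)/(4πk) = 0.01999/(4π·23.7) = 6.714×10^-5 K/W
  R_calcium silicate = (1/1.24 − 1/1.64)/(4πk) = 0.1967/(4π·0.0657) = 0.2382 K/W
  R_mineral wool = (1/1.64 − 1/2.01)/(4πk) = 0.1122/(4π·0.0447) = 0.1998 K/W
ΣR = 4.149×10^-5 + 6.714×10^-5 + 0.2382 + 0.1998 = 0.4381 K/W
Q = ΔT/ΣR = (573 K − 302.6 K)/0.4381 = 617.2 W
From the inner boundary to the calcium silicate/mineral wool interface, ΣR_partial = 0.2383 K/W.
T_interface = T_in − Q·ΣR_partial = 573 K − (617.2)(0.2383) = 426 K

T = 426 K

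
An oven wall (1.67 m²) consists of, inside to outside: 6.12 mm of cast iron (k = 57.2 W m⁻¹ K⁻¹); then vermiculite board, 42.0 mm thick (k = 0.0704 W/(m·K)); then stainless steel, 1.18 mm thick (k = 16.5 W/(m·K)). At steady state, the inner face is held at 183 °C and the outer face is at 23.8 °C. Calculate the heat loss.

Series thermal resistances, inner to outer:
  R_cast iron = L/(kA) = 0.00612/(57.2·1.67) = 6.407×10^-5 K/W
  R_vermiculite board = L/(kA) = 0.0420/(0.0704·1.67) = 0.3572 K/W
  R_stainless steel = L/(kA) = 0.00118/(16.5·1.67) = 4.282×10^-5 K/W
ΣR = 6.407×10^-5 + 0.3572 + 4.282×10^-5 = 0.3573 K/W
Q = ΔT/ΣR = (183 °C − 23.8 °C)/0.3573 = 446 W

Q = 446 W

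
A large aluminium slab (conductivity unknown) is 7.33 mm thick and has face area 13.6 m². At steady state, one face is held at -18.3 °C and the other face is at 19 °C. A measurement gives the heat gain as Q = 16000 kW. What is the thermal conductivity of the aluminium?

ΣR = ΔT/Q = |-18.3 − 19|/1.60×10^7 = 2.331×10^-6 K/W
L/(kA) = 2.331×10^-6 ⇒ k = 0.00733/(2.331×10^-6·13.6) = 231 W/m·K

k = 231 W/m·K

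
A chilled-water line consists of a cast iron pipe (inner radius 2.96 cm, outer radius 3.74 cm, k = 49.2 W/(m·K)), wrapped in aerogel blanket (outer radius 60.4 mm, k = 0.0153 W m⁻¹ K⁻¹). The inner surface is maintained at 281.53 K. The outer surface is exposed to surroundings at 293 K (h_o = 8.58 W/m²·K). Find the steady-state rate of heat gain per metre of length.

Resistance network (inner→outer):
  R'_cast iron = ln(0.0374/0.0296)/(2πk) = 0.2339/(2π·49.2) = 7.566×10^-4 m·K/W
  R'_aerogel blanket = ln(0.0604/0.0374)/(2πk) = 0.4793/(2π·0.0153) = 4.986 m·K/W
  R'_conv,out = 1/(2πr h) = 1/(2π·0.0604·8.58) = 0.3071 m·K/W
ΣR = 7.566×10^-4 + 4.986 + 0.3071 = 5.294 m·K/W
Q' = ΔT/ΣR = (281.53 K − 293 K)/5.294 = -2.17 W/m
(Negative Q' ⇒ heat flows inward; heat gain = 2.17 W/m.)

Q' = 2.17 W/m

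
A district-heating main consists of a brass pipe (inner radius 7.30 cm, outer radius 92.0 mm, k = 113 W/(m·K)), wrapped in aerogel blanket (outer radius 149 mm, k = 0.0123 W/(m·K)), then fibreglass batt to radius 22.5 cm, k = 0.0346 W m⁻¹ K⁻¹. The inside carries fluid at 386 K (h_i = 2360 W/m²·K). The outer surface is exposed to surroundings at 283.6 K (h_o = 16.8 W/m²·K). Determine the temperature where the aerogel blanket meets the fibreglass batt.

Treat each layer as a resistance in series:
  R'_conv,in = 1/(2πr h) = 1/(2π·0.0730·2360) = 9.238×10^-4 m·K/W
  R'_brass = ln(0.0920/0.0730)/(2πk) = 0.2313/(2π·113) = 3.258×10^-4 m·K/W
  R'_aerogel blanket = ln(0.149/0.0920)/(2πk) = 0.4822/(2π·0.0123) = 6.239 m·K/W
  R'_fibreglass batt = ln(0.225/0.149)/(2πk) = 0.4122/(2π·0.0346) = 1.896 m·K/W
  R'_conv,out = 1/(2πr h) = 1/(2π·0.225·16.8) = 0.04210 m·K/W
ΣR = 9.238×10^-4 + 3.258×10^-4 + 6.239 + 1.896 + 0.04210 = 8.178 m·K/W
Q' = ΔT/ΣR = (386 K − 283.6 K)/8.178 = 12.52 W/m
From the inner boundary to the aerogel blanket/fibreglass batt interface, ΣR_partial = 6.240 m·K/W.
T_interface = T_in − Q'·ΣR_partial = 386 K − (12.52)(6.240) = 307.9 K

T = 307.9 K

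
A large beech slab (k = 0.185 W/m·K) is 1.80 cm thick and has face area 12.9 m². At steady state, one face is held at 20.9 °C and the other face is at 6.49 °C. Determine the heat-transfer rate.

Q = kA·ΔT/L = 0.185 × 12.9 × |20.9 °C − 6.49 °C| / 0.0180 = 1910 W

Q = 1910 W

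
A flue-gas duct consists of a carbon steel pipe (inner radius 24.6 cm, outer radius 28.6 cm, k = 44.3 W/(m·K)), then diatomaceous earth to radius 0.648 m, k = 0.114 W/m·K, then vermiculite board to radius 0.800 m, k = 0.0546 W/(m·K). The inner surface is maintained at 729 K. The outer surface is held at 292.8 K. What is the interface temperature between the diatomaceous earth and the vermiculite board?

T = 445 K

Series thermal resistances, inner to outer:
  R'_carbon steel = ln(0.286/0.246)/(2πk) = 0.1507/(2π·44.3) = 5.413×10^-4 m·K/W
  R'_diatomaceous earth = ln(0.648/0.286)/(2πk) = 0.8179/(2π·0.114) = 1.142 m·K/W
  R'_vermiculite board = ln(0.800/0.648)/(2πk) = 0.2107/(2π·0.0546) = 0.6142 m·K/W
ΣR = 5.413×10^-4 + 1.142 + 0.6142 = 1.757 m·K/W
Q' = ΔT/ΣR = (729 K − 292.8 K)/1.757 = 248.3 W/m
From the inner boundary to the diatomaceous earth/vermiculite board interface, ΣR_partial = 1.143 m·K/W.
T_interface = T_in − Q'·ΣR_partial = 729 K − (248.3)(1.143) = 445 K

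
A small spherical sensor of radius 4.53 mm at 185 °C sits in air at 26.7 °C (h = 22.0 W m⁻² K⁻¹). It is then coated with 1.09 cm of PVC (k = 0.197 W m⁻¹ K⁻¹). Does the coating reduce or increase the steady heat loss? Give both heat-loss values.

increases: 0.898 → 2.02 W

Critical radius for a sphere: r_cr = 2k/h = 0.0179 m = 1.79 cm.
Outer radius after coating: r₂ = 0.00453 + 0.0109 = 0.01543 m.
Since r₁ < r_cr and r₂ ≤ r_cr, the coating moves toward the maximum at r_cr — heat loss rises.
Bare: R = 1/(4πr₁²h) = 176.3 K/W; Q = 158.3/176.3 = 0.898 W.
Coated: R = R_cond + R_conv = 78.18 K/W; Q = 158.3/78.18 = 2.02 W.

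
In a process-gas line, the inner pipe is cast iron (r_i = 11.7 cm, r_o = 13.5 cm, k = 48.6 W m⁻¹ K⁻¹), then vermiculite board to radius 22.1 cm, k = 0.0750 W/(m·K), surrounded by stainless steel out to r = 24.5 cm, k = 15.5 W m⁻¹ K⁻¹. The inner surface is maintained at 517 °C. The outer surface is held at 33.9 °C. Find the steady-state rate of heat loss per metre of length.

Series thermal resistances, inner to outer:
  R'_cast iron = ln(0.135/0.117)/(2πk) = 0.1431/(2π·48.6) = 4.686×10^-4 m·K/W
  R'_vermiculite board = ln(0.221/0.135)/(2πk) = 0.4929/(2π·0.0750) = 1.046 m·K/W
  R'_stainless steel = ln(0.245/0.221)/(2πk) = 0.1031/(2π·15.5) = 0.001059 m·K/W
ΣR = 4.686×10^-4 + 1.046 + 0.001059 = 1.048 m·K/W
Q' = ΔT/ΣR = (517 °C − 33.9 °C)/1.048 = 461 W/m

Q' = 461 W/m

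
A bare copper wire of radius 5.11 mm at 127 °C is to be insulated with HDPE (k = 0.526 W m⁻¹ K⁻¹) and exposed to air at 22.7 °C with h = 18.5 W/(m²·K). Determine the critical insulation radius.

For a cylinder, r_cr = k_ins/h = 0.526/18.5 = 0.0284 m = 2.84 cm

r_cr = 2.84 cm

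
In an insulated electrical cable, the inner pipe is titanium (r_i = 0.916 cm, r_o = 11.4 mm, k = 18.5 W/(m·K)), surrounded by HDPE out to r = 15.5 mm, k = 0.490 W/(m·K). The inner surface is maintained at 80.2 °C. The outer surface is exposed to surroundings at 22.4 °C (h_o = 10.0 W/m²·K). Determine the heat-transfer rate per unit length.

Treat each layer as a resistance in series:
  R'_titanium = ln(0.0114/0.00916)/(2πk) = 0.2188/(2π·18.5) = 0.001882 m·K/W
  R'_HDPE = ln(0.0155/0.0114)/(2πk) = 0.3072/(2π·0.490) = 0.09979 m·K/W
  R'_conv,out = 1/(2πr h) = 1/(2π·0.0155·10.0) = 1.027 m·K/W
ΣR = 0.001882 + 0.09979 + 1.027 = 1.129 m·K/W
Q' = ΔT/ΣR = (80.2 °C − 22.4 °C)/1.129 = 51.2 W/m

Q' = 51.2 W/m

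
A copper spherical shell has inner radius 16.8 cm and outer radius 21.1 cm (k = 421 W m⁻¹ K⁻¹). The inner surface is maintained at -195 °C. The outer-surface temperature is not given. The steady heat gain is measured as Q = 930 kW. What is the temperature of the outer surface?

T_out = 18.2 °C

Sum the resistances:
  R_copper = (1/0.168 − 1/0.211)/(4πk) = 1.213/(4π·421) = 2.293×10^-4 K/W
ΣR = 2.293×10^-4 K/W
ΔT = Q·ΣR = 9.30×10^5 × 2.293×10^-4 = 213.2 K
Heat flows inward, so T_out = T_in + ΔT = -195 + 213.2 = 18.2 °C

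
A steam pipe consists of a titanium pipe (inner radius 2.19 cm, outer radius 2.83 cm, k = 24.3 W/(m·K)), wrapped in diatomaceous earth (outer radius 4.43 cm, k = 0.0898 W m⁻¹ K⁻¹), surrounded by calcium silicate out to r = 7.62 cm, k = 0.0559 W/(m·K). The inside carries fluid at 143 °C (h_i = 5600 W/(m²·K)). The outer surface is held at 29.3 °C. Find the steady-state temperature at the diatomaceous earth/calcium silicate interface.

Series thermal resistances, inner to outer:
  R'_conv,in = 1/(2πr h) = 1/(2π·0.0219·5600) = 0.001298 m·K/W
  R'_titanium = ln(0.0283/0.0219)/(2πk) = 0.2564/(2π·24.3) = 0.001679 m·K/W
  R'_diatomaceous earth = ln(0.0443/0.0283)/(2πk) = 0.4481/(2π·0.0898) = 0.7942 m·K/W
  R'_calcium silicate = ln(0.0762/0.0443)/(2πk) = 0.5424/(2π·0.0559) = 1.544 m·K/W
ΣR = 0.001298 + 0.001679 + 0.7942 + 1.544 = 2.341 m·K/W
Q' = ΔT/ΣR = (143 °C − 29.3 °C)/2.341 = 48.57 W/m
From the inner boundary to the diatomaceous earth/calcium silicate interface, ΣR_partial = 0.7972 m·K/W.
T_interface = T_in − Q'·ΣR_partial = 143 °C − (48.57)(0.7972) = 104 °C

T = 104 °C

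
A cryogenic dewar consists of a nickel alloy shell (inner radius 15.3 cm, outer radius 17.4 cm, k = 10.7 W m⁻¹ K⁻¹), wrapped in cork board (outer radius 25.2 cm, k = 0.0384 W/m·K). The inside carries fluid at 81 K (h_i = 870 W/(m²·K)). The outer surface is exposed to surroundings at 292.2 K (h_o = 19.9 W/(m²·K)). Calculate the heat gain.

Q = 56.2 W

Treat each layer as a resistance in series:
  R_conv,in = 1/(4πr²h) = 1/(4π·0.153²·870) = 0.003907 K/W
  R_nickel alloy = (1/0.153 − 1/0.174)/(4πk) = 0.7888/(4π·10.7) = 0.005867 K/W
  R_cork board = (1/0.174 − 1/0.252)/(4πk) = 1.779/(4π·0.0384) = 3.686 K/W
  R_conv,out = 1/(4πr²h) = 1/(4π·0.252²·19.9) = 0.06297 K/W
ΣR = 0.003907 + 0.005867 + 3.686 + 0.06297 = 3.759 K/W
Q = ΔT/ΣR = (81 K − 292.2 K)/3.759 = -56.2 W
(Negative Q ⇒ heat flows inward; heat gain = 56.2 W.)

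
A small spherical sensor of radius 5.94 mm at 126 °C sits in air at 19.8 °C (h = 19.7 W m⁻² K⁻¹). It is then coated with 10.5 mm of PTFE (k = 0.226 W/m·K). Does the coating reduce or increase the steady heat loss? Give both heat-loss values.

Critical radius for a sphere: r_cr = 2k/h = 0.0229 m = 2.29 cm.
Outer radius after coating: r₂ = 0.00594 + 0.0105 = 0.01644 m.
Since r₁ < r_cr and r₂ ≤ r_cr, the coating moves toward the maximum at r_cr — heat loss rises.
Bare: R = 1/(4πr₁²h) = 114.5 K/W; Q = 106.2/114.5 = 0.928 W.
Coated: R = R_cond + R_conv = 52.81 K/W; Q = 106.2/52.81 = 2.01 W.

increases: 0.928 → 2.01 W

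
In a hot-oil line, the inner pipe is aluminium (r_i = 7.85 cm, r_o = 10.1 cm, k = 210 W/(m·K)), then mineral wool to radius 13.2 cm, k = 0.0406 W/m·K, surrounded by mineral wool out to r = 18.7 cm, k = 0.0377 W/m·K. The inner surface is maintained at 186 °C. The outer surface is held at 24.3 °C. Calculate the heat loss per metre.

Q' = 64.2 W/m

Series thermal resistances, inner to outer:
  R'_aluminium = ln(0.101/0.0785)/(2πk) = 0.2520/(2π·210) = 1.910×10^-4 m·K/W
  R'_mineral wool = ln(0.132/0.101)/(2πk) = 0.2677/(2π·0.0406) = 1.049 m·K/W
  R'_mineral wool = ln(0.187/0.132)/(2πk) = 0.3483/(2π·0.0377) = 1.470 m·K/W
ΣR = 1.910×10^-4 + 1.049 + 1.470 = 2.519 m·K/W
Q' = ΔT/ΣR = (186 °C − 24.3 °C)/2.519 = 64.2 W/m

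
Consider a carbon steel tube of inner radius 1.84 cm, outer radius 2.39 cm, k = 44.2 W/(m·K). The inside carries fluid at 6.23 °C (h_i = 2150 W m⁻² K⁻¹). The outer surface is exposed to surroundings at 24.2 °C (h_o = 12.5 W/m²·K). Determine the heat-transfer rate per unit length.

Resistance network (inner→outer):
  R'_conv,in = 1/(2πr h) = 1/(2π·0.0184·2150) = 0.004023 m·K/W
  R'_carbon steel = ln(0.0239/0.0184)/(2πk) = 0.2615/(2π·44.2) = 9.417×10^-4 m·K/W
  R'_conv,out = 1/(2πr h) = 1/(2π·0.0239·12.5) = 0.5327 m·K/W
ΣR = 0.004023 + 9.417×10^-4 + 0.5327 = 0.5377 m·K/W
Q' = ΔT/ΣR = (6.23 °C − 24.2 °C)/0.5377 = -33.4 W/m
(Negative Q' ⇒ heat flows inward; heat gain = 33.4 W/m.)

Q' = 33.4 W/m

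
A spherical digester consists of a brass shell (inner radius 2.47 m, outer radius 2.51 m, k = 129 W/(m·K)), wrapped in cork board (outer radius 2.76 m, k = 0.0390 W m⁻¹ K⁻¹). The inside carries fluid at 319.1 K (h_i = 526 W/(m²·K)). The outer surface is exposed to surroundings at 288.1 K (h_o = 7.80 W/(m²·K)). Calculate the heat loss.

Treat each layer as a resistance in series:
  R_conv,in = 1/(4πr²h) = 1/(4π·2.47²·526) = 2.480×10^-5 K/W
  R_brass = (1/2.47 − 1/2.51)/(4πk) = 0.006452/(4π·129) = 3.980×10^-6 K/W
  R_cork board = (1/2.51 − 1/2.76)/(4πk) = 0.03609/(4π·0.0390) = 0.07363 K/W
  R_conv,out = 1/(4πr²h) = 1/(4π·2.76²·7.80) = 0.001339 K/W
ΣR = 2.480×10^-5 + 3.980×10^-6 + 0.07363 + 0.001339 = 0.07500 K/W
Q = ΔT/ΣR = (319.1 K − 288.1 K)/0.07500 = 413 W

Q = 413 W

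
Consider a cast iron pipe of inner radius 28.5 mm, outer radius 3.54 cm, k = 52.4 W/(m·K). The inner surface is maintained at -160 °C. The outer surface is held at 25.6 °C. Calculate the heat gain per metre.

Q' = 282 kW/m

Q' = 2πk·ΔT/ln(r₂/r₁) = 2π × 52.4 × 185.6 / ln(0.0354/0.0285) = 2.82×10^5 W/m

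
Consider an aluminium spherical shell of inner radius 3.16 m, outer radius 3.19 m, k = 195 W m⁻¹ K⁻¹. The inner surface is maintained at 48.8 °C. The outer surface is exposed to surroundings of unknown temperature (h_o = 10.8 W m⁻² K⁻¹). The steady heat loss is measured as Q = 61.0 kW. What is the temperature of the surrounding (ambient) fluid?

T_out = 4.56 °C

Series resistances:
  R_aluminium = (1/3.16 − 1/3.19)/(4πk) = 0.002976/(4π·195) = 1.215×10^-6 K/W
  R_conv,out = 1/(4πr²h) = 1/(4π·3.19²·10.8) = 7.241×10^-4 K/W
ΣR = 7.253×10^-4 K/W
ΔT = Q·ΣR = 61000 × 7.253×10^-4 = 44.24 K
Heat flows outward, so T_out = T_in − ΔT = 48.8 − 44.24 = 4.56 °C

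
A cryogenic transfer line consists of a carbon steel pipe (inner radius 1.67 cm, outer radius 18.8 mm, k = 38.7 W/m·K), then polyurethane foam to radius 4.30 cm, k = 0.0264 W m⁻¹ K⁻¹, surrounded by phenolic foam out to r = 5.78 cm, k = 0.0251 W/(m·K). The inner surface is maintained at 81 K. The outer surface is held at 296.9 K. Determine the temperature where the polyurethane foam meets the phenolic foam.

Treat each layer as a resistance in series:
  R'_carbon steel = ln(0.0188/0.0167)/(2πk) = 0.1184/(2π·38.7) = 4.871×10^-4 m·K/W
  R'_polyurethane foam = ln(0.0430/0.0188)/(2πk) = 0.8273/(2π·0.0264) = 4.988 m·K/W
  R'_phenolic foam = ln(0.0578/0.0430)/(2πk) = 0.2958/(2π·0.0251) = 1.876 m·K/W
ΣR = 4.871×10^-4 + 4.988 + 1.876 = 6.864 m·K/W
Q' = ΔT/ΣR = (81 K − 296.9 K)/6.864 = -31.45 W/m
From the inner boundary to the polyurethane foam/phenolic foam interface, ΣR_partial = 4.988 m·K/W.
T_interface = T_in − Q'·ΣR_partial = 81 K − (-31.45)(4.988) = 237.9 K

T = 237.9 K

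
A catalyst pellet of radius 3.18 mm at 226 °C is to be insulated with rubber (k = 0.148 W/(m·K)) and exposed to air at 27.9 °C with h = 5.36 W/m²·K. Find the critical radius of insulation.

r_cr = 5.52 cm

For a sphere, r_cr = 2k_ins/h = 2·0.148/5.36 = 0.0552 m = 5.52 cm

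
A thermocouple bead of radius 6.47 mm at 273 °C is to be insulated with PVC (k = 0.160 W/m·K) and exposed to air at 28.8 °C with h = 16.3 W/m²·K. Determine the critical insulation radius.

For a sphere, r_cr = 2k_ins/h = 2·0.160/16.3 = 0.0196 m = 1.96 cm

r_cr = 1.96 cm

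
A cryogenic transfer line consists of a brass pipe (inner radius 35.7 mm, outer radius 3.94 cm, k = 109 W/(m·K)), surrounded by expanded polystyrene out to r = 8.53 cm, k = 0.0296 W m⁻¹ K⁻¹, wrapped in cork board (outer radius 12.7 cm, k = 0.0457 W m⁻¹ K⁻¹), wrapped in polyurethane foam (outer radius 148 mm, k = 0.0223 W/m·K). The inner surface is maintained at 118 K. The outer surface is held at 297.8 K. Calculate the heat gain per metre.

Q' = 27.1 W/m

Treat each layer as a resistance in series:
  R'_brass = ln(0.0394/0.0357)/(2πk) = 0.09862/(2π·109) = 1.440×10^-4 m·K/W
  R'_expanded polystyrene = ln(0.0853/0.0394)/(2πk) = 0.7724/(2π·0.0296) = 4.153 m·K/W
  R'_cork board = ln(0.127/0.0853)/(2πk) = 0.3980/(2π·0.0457) = 1.386 m·K/W
  R'_polyurethane foam = ln(0.148/0.127)/(2πk) = 0.1530/(2π·0.0223) = 1.092 m·K/W
ΣR = 1.440×10^-4 + 4.153 + 1.386 + 1.092 = 6.631 m·K/W
Q' = ΔT/ΣR = (118 K − 297.8 K)/6.631 = -27.1 W/m
(Negative Q' ⇒ heat flows inward; heat gain = 27.1 W/m.)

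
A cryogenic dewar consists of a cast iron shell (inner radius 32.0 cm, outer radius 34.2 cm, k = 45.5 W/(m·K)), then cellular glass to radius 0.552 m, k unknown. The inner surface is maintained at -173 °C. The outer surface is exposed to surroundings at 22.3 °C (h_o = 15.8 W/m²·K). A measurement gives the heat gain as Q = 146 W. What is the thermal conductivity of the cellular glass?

k = 0.0670 W/m·K

ΣR = ΔT/Q = |-173 − 22.3|/146 = 1.338 K/W
Known resistances:
  R_cast iron = (1/0.320 − 1/0.342)/(4πk) = 0.2010/(4π·45.5) = 3.516×10^-4 K/W
  R_conv,out = 1/(4πr²h) = 1/(4π·0.552²·15.8) = 0.01653 K/W
R_cellular glass = ΣR − ΣR_known = 1.338 − 0.01688 = 1.321 K/W
(1/r₁−1/r₂)/(4πk) = 1.321 ⇒ k = 1.112/(4π·1.321) = 0.0670 W/m·K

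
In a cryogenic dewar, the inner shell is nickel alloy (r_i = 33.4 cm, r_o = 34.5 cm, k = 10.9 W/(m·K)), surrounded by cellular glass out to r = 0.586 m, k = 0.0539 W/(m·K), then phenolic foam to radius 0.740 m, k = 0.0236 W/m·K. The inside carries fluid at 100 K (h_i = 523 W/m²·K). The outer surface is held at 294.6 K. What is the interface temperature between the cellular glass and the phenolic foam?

T = 215.9 K

Resistance network (inner→outer):
  R_conv,in = 1/(4πr²h) = 1/(4π·0.334²·523) = 0.001364 K/W
  R_nickel alloy = (1/0.334 − 1/0.345)/(4πk) = 0.09546/(4π·10.9) = 6.969×10^-4 K/W
  R_cellular glass = (1/0.345 − 1/0.586)/(4πk) = 1.192/(4π·0.0539) = 1.760 K/W
  R_phenolic foam = (1/0.586 − 1/0.740)/(4πk) = 0.3551/(4π·0.0236) = 1.197 K/W
ΣR = 0.001364 + 6.969×10^-4 + 1.760 + 1.197 = 2.959 K/W
Q = ΔT/ΣR = (100 K − 294.6 K)/2.959 = -65.77 W
From the inner boundary to the cellular glass/phenolic foam interface, ΣR_partial = 1.762 K/W.
T_interface = T_in − Q·ΣR_partial = 100 K − (-65.77)(1.762) = 215.9 K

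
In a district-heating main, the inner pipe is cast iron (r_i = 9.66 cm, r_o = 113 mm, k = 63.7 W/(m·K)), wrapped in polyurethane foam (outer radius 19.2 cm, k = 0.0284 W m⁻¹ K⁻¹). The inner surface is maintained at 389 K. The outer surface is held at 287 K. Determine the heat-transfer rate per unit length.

Q' = 34.3 W/m

Resistance network (inner→outer):
  R'_cast iron = ln(0.113/0.0966)/(2πk) = 0.1568/(2π·63.7) = 3.918×10^-4 m·K/W
  R'_polyurethane foam = ln(0.192/0.113)/(2πk) = 0.5301/(2π·0.0284) = 2.971 m·K/W
ΣR = 3.918×10^-4 + 2.971 = 2.971 m·K/W
Q' = ΔT/ΣR = (389 K − 287 K)/2.971 = 34.3 W/m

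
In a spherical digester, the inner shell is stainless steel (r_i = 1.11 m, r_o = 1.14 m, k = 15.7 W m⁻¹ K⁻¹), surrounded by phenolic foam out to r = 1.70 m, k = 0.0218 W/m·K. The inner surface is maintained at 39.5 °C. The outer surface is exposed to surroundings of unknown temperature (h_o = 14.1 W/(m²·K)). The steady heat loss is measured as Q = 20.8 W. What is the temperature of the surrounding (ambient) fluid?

Sum the resistances:
  R_stainless steel = (1/1.11 − 1/1.14)/(4πk) = 0.02371/(4π·15.7) = 1.202×10^-4 K/W
  R_phenolic foam = (1/1.14 − 1/1.70)/(4πk) = 0.2890/(4π·0.0218) = 1.055 K/W
  R_conv,out = 1/(4πr²h) = 1/(4π·1.70²·14.1) = 0.001953 K/W
ΣR = 1.057 K/W
ΔT = Q·ΣR = 20.8 × 1.057 = 21.99 K
Heat flows outward, so T_out = T_in − ΔT = 39.5 − 21.99 = 17.5 °C

T_out = 17.5 °C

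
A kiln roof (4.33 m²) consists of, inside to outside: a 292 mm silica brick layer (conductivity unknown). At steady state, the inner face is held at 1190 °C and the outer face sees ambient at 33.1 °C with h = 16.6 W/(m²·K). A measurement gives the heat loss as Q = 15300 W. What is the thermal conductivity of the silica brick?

k = 1.09 W/m·K

ΣR = ΔT/Q = |1190 − 33.1|/15300 = 0.07561 K/W
Known resistances:
  R_conv,out = 1/(hA) = 1/(16.6·4.33) = 0.01391 K/W
R_silica brick = ΣR − ΣR_known = 0.07561 − 0.01391 = 0.06170 K/W
L/(kA) = 0.06170 ⇒ k = 0.292/(0.06170·4.33) = 1.09 W/m·K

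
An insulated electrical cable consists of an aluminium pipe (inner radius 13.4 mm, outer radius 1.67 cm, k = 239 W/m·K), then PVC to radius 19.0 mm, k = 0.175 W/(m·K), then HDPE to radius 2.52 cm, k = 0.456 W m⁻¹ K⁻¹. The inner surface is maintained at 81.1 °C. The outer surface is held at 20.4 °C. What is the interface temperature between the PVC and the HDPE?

Resistance network (inner→outer):
  R'_aluminium = ln(0.0167/0.0134)/(2πk) = 0.2202/(2π·239) = 1.466×10^-4 m·K/W
  R'_PVC = ln(0.0190/0.0167)/(2πk) = 0.1290/(2π·0.175) = 0.1173 m·K/W
  R'_HDPE = ln(0.0252/0.0190)/(2πk) = 0.2824/(2π·0.456) = 0.09857 m·K/W
ΣR = 1.466×10^-4 + 0.1173 + 0.09857 = 0.2160 m·K/W
Q' = ΔT/ΣR = (81.1 °C − 20.4 °C)/0.2160 = 281.0 W/m
From the inner boundary to the PVC/HDPE interface, ΣR_partial = 0.1174 m·K/W.
T_interface = T_in − Q'·ΣR_partial = 81.1 °C − (281.0)(0.1174) = 48.1 °C

T = 48.1 °C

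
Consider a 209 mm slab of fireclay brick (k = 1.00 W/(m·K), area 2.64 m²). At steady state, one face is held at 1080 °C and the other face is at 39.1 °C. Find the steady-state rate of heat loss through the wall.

Q = 13.1 kW

Q = kA·ΔT/L = 1.00 × 2.64 × |1080 °C − 39.1 °C| / 0.209 = 13100 W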